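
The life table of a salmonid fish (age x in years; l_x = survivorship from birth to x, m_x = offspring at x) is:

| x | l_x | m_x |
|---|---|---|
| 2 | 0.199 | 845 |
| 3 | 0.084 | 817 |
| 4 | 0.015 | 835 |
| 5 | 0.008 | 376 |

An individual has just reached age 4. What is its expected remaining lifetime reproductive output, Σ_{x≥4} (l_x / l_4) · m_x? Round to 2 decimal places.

l_4 = 0.015. Conditional survival from age 4 to x is l_x / l_4.
  x=4: (0.015/0.015) × 835 = 835.0000
  x=5: (0.008/0.015) × 376 = 200.5333
Sum = 835.0000 + 200.5333 = 1035.5333

1035.53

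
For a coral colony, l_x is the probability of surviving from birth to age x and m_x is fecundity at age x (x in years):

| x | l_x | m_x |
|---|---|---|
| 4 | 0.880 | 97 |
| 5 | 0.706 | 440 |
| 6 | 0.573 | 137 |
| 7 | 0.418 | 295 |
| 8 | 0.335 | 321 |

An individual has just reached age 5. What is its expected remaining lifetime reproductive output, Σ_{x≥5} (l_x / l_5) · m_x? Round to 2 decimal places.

878.17

l_5 = 0.706. Conditional survival from age 5 to x is l_x / l_5.
  x=5: (0.706/0.706) × 440 = 440.0000
  x=6: (0.573/0.706) × 137 = 111.1912
  x=7: (0.418/0.706) × 295 = 174.6601
  x=8: (0.335/0.706) × 321 = 152.3159
Sum = 440.0000 + 111.1912 + 174.6601 + 152.3159 = 878.1671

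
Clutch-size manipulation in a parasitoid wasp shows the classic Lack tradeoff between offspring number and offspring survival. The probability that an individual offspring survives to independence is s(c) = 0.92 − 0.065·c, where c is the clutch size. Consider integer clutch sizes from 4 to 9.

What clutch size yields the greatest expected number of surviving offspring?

Expected surviving offspring = c × s(c):
  c=4: 4 × 0.660 = 2.640
  c=5: 5 × 0.595 = 2.975
  c=6: 6 × 0.530 = 3.180
  c=7: 7 × 0.465 = 3.255
  c=8: 8 × 0.400 = 3.200
  c=9: 9 × 0.335 = 3.015
Maximum at c = 7 (3.255 surviving offspring).

7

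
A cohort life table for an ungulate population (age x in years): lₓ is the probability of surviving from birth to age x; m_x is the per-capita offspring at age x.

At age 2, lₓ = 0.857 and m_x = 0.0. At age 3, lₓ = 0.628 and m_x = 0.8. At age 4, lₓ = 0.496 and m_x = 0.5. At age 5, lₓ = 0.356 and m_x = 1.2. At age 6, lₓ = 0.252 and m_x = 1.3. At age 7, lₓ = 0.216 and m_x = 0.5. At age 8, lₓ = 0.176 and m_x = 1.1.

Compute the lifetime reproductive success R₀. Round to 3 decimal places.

1.807

R₀ = Σ lₓ m_x:
  age 2: 0.857 × 0.0 = 0.0000
  age 3: 0.628 × 0.8 = 0.5024
  age 4: 0.496 × 0.5 = 0.2480
  age 5: 0.356 × 1.2 = 0.4272
  age 6: 0.252 × 1.3 = 0.3276
  age 7: 0.216 × 0.5 = 0.1080
  age 8: 0.176 × 1.1 = 0.1936
R₀ = 0.0000 + 0.5024 + 0.2480 + 0.4272 + 0.3276 + 0.1080 + 0.1936 = 1.8068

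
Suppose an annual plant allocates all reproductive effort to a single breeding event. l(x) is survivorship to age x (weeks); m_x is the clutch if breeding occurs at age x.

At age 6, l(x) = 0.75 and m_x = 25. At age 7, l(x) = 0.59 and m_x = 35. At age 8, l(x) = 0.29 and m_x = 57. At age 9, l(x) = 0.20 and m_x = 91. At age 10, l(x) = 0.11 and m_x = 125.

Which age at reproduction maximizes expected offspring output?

Expected offspring if breeding at age x = l(x) × m_x:
  age 6: 0.75 × 25 = 18.750
  age 7: 0.59 × 35 = 20.650
  age 8: 0.29 × 57 = 16.530
  age 9: 0.20 × 91 = 18.200
  age 10: 0.11 × 125 = 13.750
Maximum at age 7 (20.650).

7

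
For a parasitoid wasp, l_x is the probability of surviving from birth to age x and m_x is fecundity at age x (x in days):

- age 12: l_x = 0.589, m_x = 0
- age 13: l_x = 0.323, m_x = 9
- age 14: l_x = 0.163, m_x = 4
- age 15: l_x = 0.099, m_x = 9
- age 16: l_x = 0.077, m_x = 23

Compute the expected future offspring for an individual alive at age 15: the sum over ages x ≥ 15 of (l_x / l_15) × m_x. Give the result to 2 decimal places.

26.89

l_15 = 0.099. Conditional survival from age 15 to x is l_x / l_15.
  x=15: (0.099/0.099) × 9 = 9.0000
  x=16: (0.077/0.099) × 23 = 17.8889
Sum = 9.0000 + 17.8889 = 26.8889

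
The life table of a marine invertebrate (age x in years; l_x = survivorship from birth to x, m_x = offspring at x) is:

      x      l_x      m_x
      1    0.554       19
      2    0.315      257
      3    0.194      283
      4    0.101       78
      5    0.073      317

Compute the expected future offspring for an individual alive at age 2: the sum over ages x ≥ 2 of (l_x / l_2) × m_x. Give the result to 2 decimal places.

l_2 = 0.315. Conditional survival from age 2 to x is l_x / l_2.
  x=2: (0.315/0.315) × 257 = 257.0000
  x=3: (0.194/0.315) × 283 = 174.2921
  x=4: (0.101/0.315) × 78 = 25.0095
  x=5: (0.073/0.315) × 317 = 73.4635
Sum = 257.0000 + 174.2921 + 25.0095 + 73.4635 = 529.7651

529.77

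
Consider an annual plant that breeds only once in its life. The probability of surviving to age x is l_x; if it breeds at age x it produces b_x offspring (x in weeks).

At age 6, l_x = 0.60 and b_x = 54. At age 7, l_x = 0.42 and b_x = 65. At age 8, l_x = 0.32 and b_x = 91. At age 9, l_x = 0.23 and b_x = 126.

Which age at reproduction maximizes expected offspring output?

Expected offspring if breeding at age x = l_x × b_x:
  age 6: 0.60 × 54 = 32.400
  age 7: 0.42 × 65 = 27.300
  age 8: 0.32 × 91 = 29.120
  age 9: 0.23 × 126 = 28.980
Maximum at age 6 (32.400).

6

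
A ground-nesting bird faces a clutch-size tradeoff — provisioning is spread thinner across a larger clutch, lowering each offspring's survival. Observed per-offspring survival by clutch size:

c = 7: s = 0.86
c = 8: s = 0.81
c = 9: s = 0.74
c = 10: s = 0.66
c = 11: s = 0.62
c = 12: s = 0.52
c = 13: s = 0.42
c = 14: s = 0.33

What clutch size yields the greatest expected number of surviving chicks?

11

Expected surviving chicks = c × s(c):
  c=7: 7 × 0.86 = 6.020
  c=8: 8 × 0.81 = 6.480
  c=9: 9 × 0.74 = 6.660
  c=10: 10 × 0.66 = 6.600
  c=11: 11 × 0.62 = 6.820
  c=12: 12 × 0.52 = 6.240
  c=13: 13 × 0.42 = 5.460
  c=14: 14 × 0.33 = 4.620
Maximum at c = 11 (6.820 surviving chicks).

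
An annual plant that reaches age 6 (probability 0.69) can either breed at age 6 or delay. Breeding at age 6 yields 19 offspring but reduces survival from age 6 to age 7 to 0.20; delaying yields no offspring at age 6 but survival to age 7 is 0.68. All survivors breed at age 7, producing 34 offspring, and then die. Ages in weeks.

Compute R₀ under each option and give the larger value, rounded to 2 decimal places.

breed at age 6: R₀ = 0.69 × (19 + 0.20 × 34) = 0.69 × 25.8000 = 17.8020
delay to age 7: R₀ = 0.69 × (0.68 × 34) = 0.69 × 23.1200 = 15.9528
Higher: breed at age 6 (17.8020).

17.80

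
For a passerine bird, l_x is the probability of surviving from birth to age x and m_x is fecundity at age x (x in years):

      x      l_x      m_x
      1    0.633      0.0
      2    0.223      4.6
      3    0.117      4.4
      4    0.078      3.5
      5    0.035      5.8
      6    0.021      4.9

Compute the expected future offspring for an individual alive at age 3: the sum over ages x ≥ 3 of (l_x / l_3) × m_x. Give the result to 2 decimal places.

l_3 = 0.117. Conditional survival from age 3 to x is l_x / l_3.
  x=3: (0.117/0.117) × 4.4 = 4.4000
  x=4: (0.078/0.117) × 3.5 = 2.3333
  x=5: (0.035/0.117) × 5.8 = 1.7350
  x=6: (0.021/0.117) × 4.9 = 0.8795
Sum = 4.4000 + 2.3333 + 1.7350 + 0.8795 = 9.3479

9.35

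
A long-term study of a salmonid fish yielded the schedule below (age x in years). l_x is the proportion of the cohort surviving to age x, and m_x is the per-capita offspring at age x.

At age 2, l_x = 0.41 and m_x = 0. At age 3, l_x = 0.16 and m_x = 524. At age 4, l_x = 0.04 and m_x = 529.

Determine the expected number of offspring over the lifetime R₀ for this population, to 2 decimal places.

R₀ = Σ l_x m_x:
  age 2: 0.41 × 0 = 0.0000
  age 3: 0.16 × 524 = 83.8400
  age 4: 0.04 × 529 = 21.1600
R₀ = 0.0000 + 83.8400 + 21.1600 = 105.0000

105.00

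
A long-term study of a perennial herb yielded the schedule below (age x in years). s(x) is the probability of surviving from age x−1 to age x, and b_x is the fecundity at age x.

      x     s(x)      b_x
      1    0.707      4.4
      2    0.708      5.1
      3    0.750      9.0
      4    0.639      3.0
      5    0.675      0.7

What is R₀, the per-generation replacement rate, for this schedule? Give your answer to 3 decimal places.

Survivorship from birth: l_x = s_1·s_2·…·s_x.
  l_1 = 0.70700
  l_2 = 0.50056
  l_3 = 0.37542
  l_4 = 0.23989
  l_5 = 0.16193
R₀ = Σ l_x b_x:
  age 1: 0.70700 × 4.4 = 3.1108
  age 2: 0.50056 × 5.1 = 2.5529
  age 3: 0.37542 × 9.0 = 3.3788
  age 4: 0.23989 × 3.0 = 0.7197
  age 5: 0.16193 × 0.7 = 0.1134
R₀ = 3.1108 + 2.5529 + 3.3788 + 0.7197 + 0.1134 = 9.8755

9.875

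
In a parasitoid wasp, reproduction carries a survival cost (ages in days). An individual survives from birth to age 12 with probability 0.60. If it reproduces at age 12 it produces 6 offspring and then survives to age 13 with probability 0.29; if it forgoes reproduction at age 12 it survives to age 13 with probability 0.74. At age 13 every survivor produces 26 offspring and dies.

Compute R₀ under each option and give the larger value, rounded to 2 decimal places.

11.54

breed at age 12: R₀ = 0.60 × (6 + 0.29 × 26) = 0.60 × 13.5400 = 8.1240
delay to age 13: R₀ = 0.60 × (0.74 × 26) = 0.60 × 19.2400 = 11.5440
Higher: delay to age 13 (11.5440).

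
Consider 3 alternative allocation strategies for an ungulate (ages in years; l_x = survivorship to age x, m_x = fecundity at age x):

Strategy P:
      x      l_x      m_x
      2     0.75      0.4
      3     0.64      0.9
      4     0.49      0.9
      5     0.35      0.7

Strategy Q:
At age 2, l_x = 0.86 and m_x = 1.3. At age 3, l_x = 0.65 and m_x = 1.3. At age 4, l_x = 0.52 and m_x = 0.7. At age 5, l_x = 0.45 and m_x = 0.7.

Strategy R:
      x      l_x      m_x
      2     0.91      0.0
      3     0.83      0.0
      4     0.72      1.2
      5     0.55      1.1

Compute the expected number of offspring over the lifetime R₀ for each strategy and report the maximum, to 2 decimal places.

2.64

Strategy P: R₀ = 0.75×0.4 + 0.64×0.9 + 0.49×0.9 + 0.35×0.7 = 1.5620
Strategy Q: R₀ = 0.86×1.3 + 0.65×1.3 + 0.52×0.7 + 0.45×0.7 = 2.6420
Strategy R: R₀ = 0.91×0.0 + 0.83×0.0 + 0.72×1.2 + 0.55×1.1 = 1.4690
Highest R₀: strategy Q with 2.6420.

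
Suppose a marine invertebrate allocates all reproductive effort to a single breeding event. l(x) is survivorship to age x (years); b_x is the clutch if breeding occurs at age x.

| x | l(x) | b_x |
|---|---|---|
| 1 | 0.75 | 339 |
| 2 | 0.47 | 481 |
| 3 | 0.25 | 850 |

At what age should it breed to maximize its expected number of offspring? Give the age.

Expected offspring if breeding at age x = l(x) × b_x:
  age 1: 0.75 × 339 = 254.250
  age 2: 0.47 × 481 = 226.070
  age 3: 0.25 × 850 = 212.500
Maximum at age 1 (254.250).

1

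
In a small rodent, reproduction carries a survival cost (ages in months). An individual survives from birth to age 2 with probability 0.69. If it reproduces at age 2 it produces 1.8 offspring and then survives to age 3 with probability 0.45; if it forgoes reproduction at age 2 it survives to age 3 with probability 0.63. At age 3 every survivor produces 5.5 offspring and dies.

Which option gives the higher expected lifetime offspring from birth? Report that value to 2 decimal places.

2.95

breed at age 2: R₀ = 0.69 × (1.8 + 0.45 × 5.5) = 0.69 × 4.2750 = 2.9497
delay to age 3: R₀ = 0.69 × (0.63 × 5.5) = 0.69 × 3.4650 = 2.3908
Higher: breed at age 2 (2.9497).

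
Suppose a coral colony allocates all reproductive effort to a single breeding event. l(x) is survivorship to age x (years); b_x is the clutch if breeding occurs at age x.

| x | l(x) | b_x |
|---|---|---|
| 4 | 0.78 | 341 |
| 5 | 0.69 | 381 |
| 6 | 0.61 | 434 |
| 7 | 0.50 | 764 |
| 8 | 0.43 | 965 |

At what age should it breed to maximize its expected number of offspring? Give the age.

8

Expected offspring if breeding at age x = l(x) × b_x:
  age 4: 0.78 × 341 = 265.980
  age 5: 0.69 × 381 = 262.890
  age 6: 0.61 × 434 = 264.740
  age 7: 0.50 × 764 = 382.000
  age 8: 0.43 × 965 = 414.950
Maximum at age 8 (414.950).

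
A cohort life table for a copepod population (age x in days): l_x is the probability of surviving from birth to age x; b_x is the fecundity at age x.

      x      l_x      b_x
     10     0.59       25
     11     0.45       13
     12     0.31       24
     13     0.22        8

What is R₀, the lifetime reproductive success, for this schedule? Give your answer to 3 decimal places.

29.800

R₀ = Σ l_x b_x:
  age 10: 0.59 × 25 = 14.7500
  age 11: 0.45 × 13 = 5.8500
  age 12: 0.31 × 24 = 7.4400
  age 13: 0.22 × 8 = 1.7600
R₀ = 14.7500 + 5.8500 + 7.4400 + 1.7600 = 29.8000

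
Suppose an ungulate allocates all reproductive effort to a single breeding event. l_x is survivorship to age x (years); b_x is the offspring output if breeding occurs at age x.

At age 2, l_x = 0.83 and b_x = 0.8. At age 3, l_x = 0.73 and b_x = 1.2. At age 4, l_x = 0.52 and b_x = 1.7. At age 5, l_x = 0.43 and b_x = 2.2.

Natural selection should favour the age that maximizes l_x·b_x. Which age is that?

5

Expected offspring if breeding at age x = l_x × b_x:
  age 2: 0.83 × 0.8 = 0.664
  age 3: 0.73 × 1.2 = 0.876
  age 4: 0.52 × 1.7 = 0.884
  age 5: 0.43 × 2.2 = 0.946
Maximum at age 5 (0.946).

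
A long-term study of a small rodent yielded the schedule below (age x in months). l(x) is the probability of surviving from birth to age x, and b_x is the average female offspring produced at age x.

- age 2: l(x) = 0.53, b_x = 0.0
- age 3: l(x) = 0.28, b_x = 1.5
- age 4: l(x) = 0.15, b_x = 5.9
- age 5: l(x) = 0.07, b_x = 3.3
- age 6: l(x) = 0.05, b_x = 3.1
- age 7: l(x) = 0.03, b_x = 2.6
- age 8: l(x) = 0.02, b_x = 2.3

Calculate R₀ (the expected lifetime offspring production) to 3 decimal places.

1.815

R₀ = Σ l(x) b_x:
  age 2: 0.53 × 0.0 = 0.0000
  age 3: 0.28 × 1.5 = 0.4200
  age 4: 0.15 × 5.9 = 0.8850
  age 5: 0.07 × 3.3 = 0.2310
  age 6: 0.05 × 3.1 = 0.1550
  age 7: 0.03 × 2.6 = 0.0780
  age 8: 0.02 × 2.3 = 0.0460
R₀ = 0.0000 + 0.4200 + 0.8850 + 0.2310 + 0.1550 + 0.0780 + 0.0460 = 1.8150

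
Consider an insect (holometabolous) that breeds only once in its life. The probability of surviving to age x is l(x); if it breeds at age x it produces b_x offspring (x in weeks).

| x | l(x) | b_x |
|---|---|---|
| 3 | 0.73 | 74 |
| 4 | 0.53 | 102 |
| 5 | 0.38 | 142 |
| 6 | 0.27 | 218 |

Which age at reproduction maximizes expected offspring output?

6

Expected offspring if breeding at age x = l(x) × b_x:
  age 3: 0.73 × 74 = 54.020
  age 4: 0.53 × 102 = 54.060
  age 5: 0.38 × 142 = 53.960
  age 6: 0.27 × 218 = 58.860
Maximum at age 6 (58.860).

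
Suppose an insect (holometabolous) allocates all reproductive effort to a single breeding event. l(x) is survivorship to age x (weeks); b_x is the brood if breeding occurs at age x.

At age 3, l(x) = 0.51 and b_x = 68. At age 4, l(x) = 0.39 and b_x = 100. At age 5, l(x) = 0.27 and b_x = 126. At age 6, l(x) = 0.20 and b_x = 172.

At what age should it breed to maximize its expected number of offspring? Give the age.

4

Expected offspring if breeding at age x = l(x) × b_x:
  age 3: 0.51 × 68 = 34.680
  age 4: 0.39 × 100 = 39.000
  age 5: 0.27 × 126 = 34.020
  age 6: 0.20 × 172 = 34.400
Maximum at age 4 (39.000).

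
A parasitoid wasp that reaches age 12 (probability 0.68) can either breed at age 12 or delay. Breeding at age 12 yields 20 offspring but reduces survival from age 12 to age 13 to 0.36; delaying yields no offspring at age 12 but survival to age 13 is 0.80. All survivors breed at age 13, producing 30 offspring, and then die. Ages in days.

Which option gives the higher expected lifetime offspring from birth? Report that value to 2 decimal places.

breed at age 12: R₀ = 0.68 × (20 + 0.36 × 30) = 0.68 × 30.8000 = 20.9440
delay to age 13: R₀ = 0.68 × (0.80 × 30) = 0.68 × 24.0000 = 16.3200
Higher: breed at age 12 (20.9440).

20.94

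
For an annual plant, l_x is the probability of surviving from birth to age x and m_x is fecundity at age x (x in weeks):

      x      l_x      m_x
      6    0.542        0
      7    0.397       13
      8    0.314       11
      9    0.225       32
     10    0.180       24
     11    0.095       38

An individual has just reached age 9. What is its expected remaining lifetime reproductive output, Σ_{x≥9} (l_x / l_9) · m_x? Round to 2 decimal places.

67.24

l_9 = 0.225. Conditional survival from age 9 to x is l_x / l_9.
  x=9: (0.225/0.225) × 32 = 32.0000
  x=10: (0.180/0.225) × 24 = 19.2000
  x=11: (0.095/0.225) × 38 = 16.0444
Sum = 32.0000 + 19.2000 + 16.0444 = 67.2444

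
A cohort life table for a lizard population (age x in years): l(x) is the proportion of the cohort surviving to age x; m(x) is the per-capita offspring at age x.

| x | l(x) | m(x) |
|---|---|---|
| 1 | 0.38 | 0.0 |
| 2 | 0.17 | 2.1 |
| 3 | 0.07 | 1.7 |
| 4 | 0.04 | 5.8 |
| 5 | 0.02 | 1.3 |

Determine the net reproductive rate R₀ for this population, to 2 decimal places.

R₀ = Σ l(x) m(x):
  age 1: 0.38 × 0.0 = 0.0000
  age 2: 0.17 × 2.1 = 0.3570
  age 3: 0.07 × 1.7 = 0.1190
  age 4: 0.04 × 5.8 = 0.2320
  age 5: 0.02 × 1.3 = 0.0260
R₀ = 0.0000 + 0.3570 + 0.1190 + 0.2320 + 0.0260 = 0.7340

0.73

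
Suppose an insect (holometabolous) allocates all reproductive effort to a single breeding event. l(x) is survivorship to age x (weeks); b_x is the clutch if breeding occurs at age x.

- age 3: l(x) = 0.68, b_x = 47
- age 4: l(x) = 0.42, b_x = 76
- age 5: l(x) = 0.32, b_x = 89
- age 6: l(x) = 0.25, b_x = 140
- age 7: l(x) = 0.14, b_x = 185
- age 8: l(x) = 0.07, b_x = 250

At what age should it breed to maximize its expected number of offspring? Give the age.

6

Expected offspring if breeding at age x = l(x) × b_x:
  age 3: 0.68 × 47 = 31.960
  age 4: 0.42 × 76 = 31.920
  age 5: 0.32 × 89 = 28.480
  age 6: 0.25 × 140 = 35.000
  age 7: 0.14 × 185 = 25.900
  age 8: 0.07 × 250 = 17.500
Maximum at age 6 (35.000).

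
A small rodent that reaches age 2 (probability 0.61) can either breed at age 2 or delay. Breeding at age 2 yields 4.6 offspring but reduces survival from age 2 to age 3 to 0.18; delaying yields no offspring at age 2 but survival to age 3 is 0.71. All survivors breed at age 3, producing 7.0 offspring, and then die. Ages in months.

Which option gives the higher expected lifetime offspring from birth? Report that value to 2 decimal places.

3.57

breed at age 2: R₀ = 0.61 × (4.6 + 0.18 × 7.0) = 0.61 × 5.8600 = 3.5746
delay to age 3: R₀ = 0.61 × (0.71 × 7.0) = 0.61 × 4.9700 = 3.0317
Higher: breed at age 2 (3.5746).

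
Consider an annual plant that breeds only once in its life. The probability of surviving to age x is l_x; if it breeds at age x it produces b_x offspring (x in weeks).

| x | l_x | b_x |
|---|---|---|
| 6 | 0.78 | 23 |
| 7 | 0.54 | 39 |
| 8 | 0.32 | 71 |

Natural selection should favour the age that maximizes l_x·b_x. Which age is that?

Expected offspring if breeding at age x = l_x × b_x:
  age 6: 0.78 × 23 = 17.940
  age 7: 0.54 × 39 = 21.060
  age 8: 0.32 × 71 = 22.720
Maximum at age 8 (22.720).

8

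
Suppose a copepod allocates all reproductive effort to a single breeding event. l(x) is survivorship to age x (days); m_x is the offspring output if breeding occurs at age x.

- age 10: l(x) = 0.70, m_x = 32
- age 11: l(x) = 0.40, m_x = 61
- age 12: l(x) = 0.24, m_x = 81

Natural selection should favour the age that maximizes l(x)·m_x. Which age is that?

Expected offspring if breeding at age x = l(x) × m_x:
  age 10: 0.70 × 32 = 22.400
  age 11: 0.40 × 61 = 24.400
  age 12: 0.24 × 81 = 19.440
Maximum at age 11 (24.400).

11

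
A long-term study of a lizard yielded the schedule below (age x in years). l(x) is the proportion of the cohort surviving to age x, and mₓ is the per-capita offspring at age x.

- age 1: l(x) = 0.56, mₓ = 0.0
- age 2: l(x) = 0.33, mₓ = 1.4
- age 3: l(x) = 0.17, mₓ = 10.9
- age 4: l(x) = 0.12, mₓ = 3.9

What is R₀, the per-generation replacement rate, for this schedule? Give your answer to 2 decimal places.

2.78

R₀ = Σ l(x) mₓ:
  age 1: 0.56 × 0.0 = 0.0000
  age 2: 0.33 × 1.4 = 0.4620
  age 3: 0.17 × 10.9 = 1.8530
  age 4: 0.12 × 3.9 = 0.4680
R₀ = 0.0000 + 0.4620 + 1.8530 + 0.4680 = 2.7830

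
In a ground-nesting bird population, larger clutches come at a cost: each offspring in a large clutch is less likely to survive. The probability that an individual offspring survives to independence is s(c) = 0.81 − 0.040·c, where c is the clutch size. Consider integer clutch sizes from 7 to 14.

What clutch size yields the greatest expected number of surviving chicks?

10

Expected surviving chicks = c × s(c):
  c=7: 7 × 0.530 = 3.710
  c=8: 8 × 0.490 = 3.920
  c=9: 9 × 0.450 = 4.050
  c=10: 10 × 0.410 = 4.100
  c=11: 11 × 0.370 = 4.070
  c=12: 12 × 0.330 = 3.960
  c=13: 13 × 0.290 = 3.770
  c=14: 14 × 0.250 = 3.500
Maximum at c = 10 (4.100 surviving chicks).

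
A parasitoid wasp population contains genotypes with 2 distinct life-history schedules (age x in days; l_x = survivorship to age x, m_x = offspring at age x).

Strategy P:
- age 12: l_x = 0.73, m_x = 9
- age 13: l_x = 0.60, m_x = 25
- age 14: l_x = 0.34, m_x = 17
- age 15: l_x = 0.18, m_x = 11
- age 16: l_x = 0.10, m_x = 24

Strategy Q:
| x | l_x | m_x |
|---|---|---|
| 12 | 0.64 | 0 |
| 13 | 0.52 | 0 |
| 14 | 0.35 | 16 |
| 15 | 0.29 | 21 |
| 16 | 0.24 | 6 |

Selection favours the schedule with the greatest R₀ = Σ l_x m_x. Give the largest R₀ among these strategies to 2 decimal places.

31.73

Strategy P: R₀ = 0.73×9 + 0.60×25 + 0.34×17 + 0.18×11 + 0.10×24 = 31.7300
Strategy Q: R₀ = 0.64×0 + 0.52×0 + 0.35×16 + 0.29×21 + 0.24×6 = 13.1300
Highest R₀: strategy P with 31.7300.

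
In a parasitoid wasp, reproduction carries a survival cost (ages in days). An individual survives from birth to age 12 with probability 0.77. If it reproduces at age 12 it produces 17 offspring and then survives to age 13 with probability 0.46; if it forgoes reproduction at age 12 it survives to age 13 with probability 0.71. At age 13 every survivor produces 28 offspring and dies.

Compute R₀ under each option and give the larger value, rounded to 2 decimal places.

23.01

breed at age 12: R₀ = 0.77 × (17 + 0.46 × 28) = 0.77 × 29.8800 = 23.0076
delay to age 13: R₀ = 0.77 × (0.71 × 28) = 0.77 × 19.8800 = 15.3076
Higher: breed at age 12 (23.0076).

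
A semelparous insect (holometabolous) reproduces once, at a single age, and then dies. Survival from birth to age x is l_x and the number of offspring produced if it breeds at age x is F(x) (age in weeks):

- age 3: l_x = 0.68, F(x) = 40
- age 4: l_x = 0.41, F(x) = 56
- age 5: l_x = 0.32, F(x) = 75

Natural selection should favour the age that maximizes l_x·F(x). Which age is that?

3

Expected offspring if breeding at age x = l_x × F(x):
  age 3: 0.68 × 40 = 27.200
  age 4: 0.41 × 56 = 22.960
  age 5: 0.32 × 75 = 24.000
Maximum at age 3 (27.200).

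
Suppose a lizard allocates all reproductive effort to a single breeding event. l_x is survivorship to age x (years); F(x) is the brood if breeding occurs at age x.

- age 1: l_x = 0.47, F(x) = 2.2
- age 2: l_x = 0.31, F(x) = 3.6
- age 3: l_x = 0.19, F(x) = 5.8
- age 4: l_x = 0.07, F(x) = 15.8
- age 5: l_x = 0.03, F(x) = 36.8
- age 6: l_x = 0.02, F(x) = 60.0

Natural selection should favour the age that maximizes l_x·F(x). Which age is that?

Expected offspring if breeding at age x = l_x × F(x):
  age 1: 0.47 × 2.2 = 1.034
  age 2: 0.31 × 3.6 = 1.116
  age 3: 0.19 × 5.8 = 1.102
  age 4: 0.07 × 15.8 = 1.106
  age 5: 0.03 × 36.8 = 1.104
  age 6: 0.02 × 60.0 = 1.200
Maximum at age 6 (1.200).

6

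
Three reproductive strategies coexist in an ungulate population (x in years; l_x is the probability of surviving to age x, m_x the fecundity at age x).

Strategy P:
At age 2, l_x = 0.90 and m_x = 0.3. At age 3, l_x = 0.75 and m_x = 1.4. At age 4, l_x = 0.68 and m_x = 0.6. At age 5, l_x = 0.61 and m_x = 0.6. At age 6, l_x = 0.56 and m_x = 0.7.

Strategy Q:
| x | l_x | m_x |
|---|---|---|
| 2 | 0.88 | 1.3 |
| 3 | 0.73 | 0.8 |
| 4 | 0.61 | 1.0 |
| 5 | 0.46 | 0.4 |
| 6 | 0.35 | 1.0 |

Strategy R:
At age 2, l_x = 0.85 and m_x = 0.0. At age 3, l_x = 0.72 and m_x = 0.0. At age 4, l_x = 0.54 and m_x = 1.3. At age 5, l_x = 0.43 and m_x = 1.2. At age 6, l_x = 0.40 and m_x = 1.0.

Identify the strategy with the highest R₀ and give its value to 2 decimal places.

Strategy P: R₀ = 0.90×0.3 + 0.75×1.4 + 0.68×0.6 + 0.61×0.6 + 0.56×0.7 = 2.4860
Strategy Q: R₀ = 0.88×1.3 + 0.73×0.8 + 0.61×1.0 + 0.46×0.4 + 0.35×1.0 = 2.8720
Strategy R: R₀ = 0.85×0.0 + 0.72×0.0 + 0.54×1.3 + 0.43×1.2 + 0.40×1.0 = 1.6180
Highest R₀: strategy Q with 2.8720.

2.87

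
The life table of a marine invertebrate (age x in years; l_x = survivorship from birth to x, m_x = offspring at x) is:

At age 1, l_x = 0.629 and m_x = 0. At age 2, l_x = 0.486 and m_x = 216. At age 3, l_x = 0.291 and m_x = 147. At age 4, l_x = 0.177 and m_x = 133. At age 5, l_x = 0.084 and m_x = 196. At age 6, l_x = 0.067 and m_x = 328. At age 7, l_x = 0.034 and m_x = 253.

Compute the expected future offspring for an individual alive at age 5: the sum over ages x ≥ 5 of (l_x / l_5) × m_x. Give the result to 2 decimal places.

560.02

l_5 = 0.084. Conditional survival from age 5 to x is l_x / l_5.
  x=5: (0.084/0.084) × 196 = 196.0000
  x=6: (0.067/0.084) × 328 = 261.6190
  x=7: (0.034/0.084) × 253 = 102.4048
Sum = 196.0000 + 261.6190 + 102.4048 = 560.0238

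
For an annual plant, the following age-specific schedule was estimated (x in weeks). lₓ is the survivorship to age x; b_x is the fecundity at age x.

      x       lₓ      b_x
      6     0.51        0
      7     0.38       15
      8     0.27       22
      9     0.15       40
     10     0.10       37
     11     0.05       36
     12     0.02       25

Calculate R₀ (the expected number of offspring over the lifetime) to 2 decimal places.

23.64

R₀ = Σ lₓ b_x:
  age 6: 0.51 × 0 = 0.0000
  age 7: 0.38 × 15 = 5.7000
  age 8: 0.27 × 22 = 5.9400
  age 9: 0.15 × 40 = 6.0000
  age 10: 0.10 × 37 = 3.7000
  age 11: 0.05 × 36 = 1.8000
  age 12: 0.02 × 25 = 0.5000
R₀ = 0.0000 + 5.7000 + 5.9400 + 6.0000 + 3.7000 + 1.8000 + 0.5000 = 23.6400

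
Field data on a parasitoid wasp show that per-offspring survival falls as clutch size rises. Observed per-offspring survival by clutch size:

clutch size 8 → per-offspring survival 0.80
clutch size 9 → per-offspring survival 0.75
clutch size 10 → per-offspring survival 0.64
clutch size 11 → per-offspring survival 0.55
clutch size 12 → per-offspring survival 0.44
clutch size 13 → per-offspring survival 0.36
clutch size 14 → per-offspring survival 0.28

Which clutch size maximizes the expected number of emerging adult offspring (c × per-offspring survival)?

Expected emerging adult offspring = c × s(c):
  c=8: 8 × 0.80 = 6.400
  c=9: 9 × 0.75 = 6.750
  c=10: 10 × 0.64 = 6.400
  c=11: 11 × 0.55 = 6.050
  c=12: 12 × 0.44 = 5.280
  c=13: 13 × 0.36 = 4.680
  c=14: 14 × 0.28 = 3.920
Maximum at c = 9 (6.750 emerging adult offspring).

9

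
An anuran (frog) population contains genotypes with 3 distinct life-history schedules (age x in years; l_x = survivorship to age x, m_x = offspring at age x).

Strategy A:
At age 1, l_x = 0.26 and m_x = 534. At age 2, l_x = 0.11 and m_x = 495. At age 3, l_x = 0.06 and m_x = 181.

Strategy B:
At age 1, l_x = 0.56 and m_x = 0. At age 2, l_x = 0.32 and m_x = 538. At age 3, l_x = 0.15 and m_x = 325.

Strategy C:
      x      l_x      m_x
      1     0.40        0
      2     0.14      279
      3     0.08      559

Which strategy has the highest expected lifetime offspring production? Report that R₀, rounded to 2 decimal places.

220.91

Strategy A: R₀ = 0.26×534 + 0.11×495 + 0.06×181 = 204.1500
Strategy B: R₀ = 0.56×0 + 0.32×538 + 0.15×325 = 220.9100
Strategy C: R₀ = 0.40×0 + 0.14×279 + 0.08×559 = 83.7800
Highest R₀: strategy B with 220.9100.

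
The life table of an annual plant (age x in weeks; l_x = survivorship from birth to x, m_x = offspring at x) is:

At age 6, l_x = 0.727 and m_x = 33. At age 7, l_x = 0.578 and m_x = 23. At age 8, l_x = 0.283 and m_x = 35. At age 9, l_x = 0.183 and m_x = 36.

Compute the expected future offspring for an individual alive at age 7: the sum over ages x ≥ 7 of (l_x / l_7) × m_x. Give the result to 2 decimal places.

51.53

l_7 = 0.578. Conditional survival from age 7 to x is l_x / l_7.
  x=7: (0.578/0.578) × 23 = 23.0000
  x=8: (0.283/0.578) × 35 = 17.1367
  x=9: (0.183/0.578) × 36 = 11.3979
Sum = 23.0000 + 17.1367 + 11.3979 = 51.5346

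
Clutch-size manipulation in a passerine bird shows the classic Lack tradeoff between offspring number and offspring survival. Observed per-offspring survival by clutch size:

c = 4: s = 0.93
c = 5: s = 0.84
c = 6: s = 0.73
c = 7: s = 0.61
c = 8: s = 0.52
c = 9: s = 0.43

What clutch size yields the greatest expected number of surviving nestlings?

6

Expected surviving nestlings = c × s(c):
  c=4: 4 × 0.93 = 3.720
  c=5: 5 × 0.84 = 4.200
  c=6: 6 × 0.73 = 4.380
  c=7: 7 × 0.61 = 4.270
  c=8: 8 × 0.52 = 4.160
  c=9: 9 × 0.43 = 3.870
Maximum at c = 6 (4.380 surviving nestlings).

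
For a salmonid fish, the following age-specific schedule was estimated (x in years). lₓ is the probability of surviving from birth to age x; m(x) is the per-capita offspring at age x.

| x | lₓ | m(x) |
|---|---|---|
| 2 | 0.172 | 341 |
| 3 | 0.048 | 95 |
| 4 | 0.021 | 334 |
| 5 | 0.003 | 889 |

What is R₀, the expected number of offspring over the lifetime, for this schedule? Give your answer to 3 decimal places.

72.893

R₀ = Σ lₓ m(x):
  age 2: 0.172 × 341 = 58.6520
  age 3: 0.048 × 95 = 4.5600
  age 4: 0.021 × 334 = 7.0140
  age 5: 0.003 × 889 = 2.6670
R₀ = 58.6520 + 4.5600 + 7.0140 + 2.6670 = 72.8930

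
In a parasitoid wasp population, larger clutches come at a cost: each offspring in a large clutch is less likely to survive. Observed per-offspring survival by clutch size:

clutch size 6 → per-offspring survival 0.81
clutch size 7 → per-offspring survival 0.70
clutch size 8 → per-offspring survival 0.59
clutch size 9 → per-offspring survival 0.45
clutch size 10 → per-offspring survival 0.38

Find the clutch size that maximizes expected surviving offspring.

Expected surviving offspring = c × s(c):
  c=6: 6 × 0.81 = 4.860
  c=7: 7 × 0.70 = 4.900
  c=8: 8 × 0.59 = 4.720
  c=9: 9 × 0.45 = 4.050
  c=10: 10 × 0.38 = 3.800
Maximum at c = 7 (4.900 surviving offspring).

7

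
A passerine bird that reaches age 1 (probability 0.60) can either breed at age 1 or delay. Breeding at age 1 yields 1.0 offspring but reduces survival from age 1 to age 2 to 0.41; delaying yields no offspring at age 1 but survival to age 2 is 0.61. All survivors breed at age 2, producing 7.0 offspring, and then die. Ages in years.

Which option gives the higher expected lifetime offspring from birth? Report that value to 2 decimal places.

2.56

breed at age 1: R₀ = 0.60 × (1.0 + 0.41 × 7.0) = 0.60 × 3.8700 = 2.3220
delay to age 2: R₀ = 0.60 × (0.61 × 7.0) = 0.60 × 4.2700 = 2.5620
Higher: delay to age 2 (2.5620).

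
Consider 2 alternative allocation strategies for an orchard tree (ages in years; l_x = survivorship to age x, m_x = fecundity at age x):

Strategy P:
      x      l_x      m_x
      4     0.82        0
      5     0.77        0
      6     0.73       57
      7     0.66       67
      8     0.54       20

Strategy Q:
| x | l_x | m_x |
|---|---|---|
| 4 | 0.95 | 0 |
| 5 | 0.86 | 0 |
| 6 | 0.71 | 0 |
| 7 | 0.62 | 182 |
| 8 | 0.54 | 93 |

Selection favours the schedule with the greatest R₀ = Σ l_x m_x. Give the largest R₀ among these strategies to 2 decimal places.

163.06

Strategy P: R₀ = 0.82×0 + 0.77×0 + 0.73×57 + 0.66×67 + 0.54×20 = 96.6300
Strategy Q: R₀ = 0.95×0 + 0.86×0 + 0.71×0 + 0.62×182 + 0.54×93 = 163.0600
Highest R₀: strategy Q with 163.0600.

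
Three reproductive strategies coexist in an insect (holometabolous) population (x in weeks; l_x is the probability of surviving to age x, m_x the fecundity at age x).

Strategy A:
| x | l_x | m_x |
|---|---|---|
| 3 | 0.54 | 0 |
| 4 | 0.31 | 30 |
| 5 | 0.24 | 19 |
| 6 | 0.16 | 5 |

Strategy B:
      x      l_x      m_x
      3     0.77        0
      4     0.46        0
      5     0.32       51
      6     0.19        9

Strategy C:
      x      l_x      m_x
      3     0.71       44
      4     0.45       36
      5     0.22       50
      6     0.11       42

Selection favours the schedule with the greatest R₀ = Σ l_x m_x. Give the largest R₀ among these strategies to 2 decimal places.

63.06

Strategy A: R₀ = 0.54×0 + 0.31×30 + 0.24×19 + 0.16×5 = 14.6600
Strategy B: R₀ = 0.77×0 + 0.46×0 + 0.32×51 + 0.19×9 = 18.0300
Strategy C: R₀ = 0.71×44 + 0.45×36 + 0.22×50 + 0.11×42 = 63.0600
Highest R₀: strategy C with 63.0600.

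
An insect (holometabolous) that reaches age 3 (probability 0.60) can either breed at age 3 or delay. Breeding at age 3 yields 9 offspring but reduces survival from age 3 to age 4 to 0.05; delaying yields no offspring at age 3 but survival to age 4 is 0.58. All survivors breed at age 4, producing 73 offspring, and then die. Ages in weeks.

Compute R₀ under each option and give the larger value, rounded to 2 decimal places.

25.40

breed at age 3: R₀ = 0.60 × (9 + 0.05 × 73) = 0.60 × 12.6500 = 7.5900
delay to age 4: R₀ = 0.60 × (0.58 × 73) = 0.60 × 42.3400 = 25.4040
Higher: delay to age 4 (25.4040).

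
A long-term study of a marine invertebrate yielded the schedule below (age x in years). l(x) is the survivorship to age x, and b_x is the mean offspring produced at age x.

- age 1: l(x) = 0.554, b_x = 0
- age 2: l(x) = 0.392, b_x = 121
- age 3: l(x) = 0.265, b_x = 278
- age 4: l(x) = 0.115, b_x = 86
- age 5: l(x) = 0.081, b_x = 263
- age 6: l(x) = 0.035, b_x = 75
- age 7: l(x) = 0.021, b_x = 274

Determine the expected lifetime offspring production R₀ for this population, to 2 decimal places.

160.67

R₀ = Σ l(x) b_x:
  age 1: 0.554 × 0 = 0.0000
  age 2: 0.392 × 121 = 47.4320
  age 3: 0.265 × 278 = 73.6700
  age 4: 0.115 × 86 = 9.8900
  age 5: 0.081 × 263 = 21.3030
  age 6: 0.035 × 75 = 2.6250
  age 7: 0.021 × 274 = 5.7540
R₀ = 0.0000 + 47.4320 + 73.6700 + 9.8900 + 21.3030 + 2.6250 + 5.7540 = 160.6740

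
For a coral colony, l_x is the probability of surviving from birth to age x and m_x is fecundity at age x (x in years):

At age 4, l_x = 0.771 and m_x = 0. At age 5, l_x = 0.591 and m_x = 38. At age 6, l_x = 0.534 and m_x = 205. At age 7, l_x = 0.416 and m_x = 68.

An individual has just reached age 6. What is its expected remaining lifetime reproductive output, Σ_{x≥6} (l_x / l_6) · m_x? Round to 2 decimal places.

257.97

l_6 = 0.534. Conditional survival from age 6 to x is l_x / l_6.
  x=6: (0.534/0.534) × 205 = 205.0000
  x=7: (0.416/0.534) × 68 = 52.9738
Sum = 205.0000 + 52.9738 = 257.9738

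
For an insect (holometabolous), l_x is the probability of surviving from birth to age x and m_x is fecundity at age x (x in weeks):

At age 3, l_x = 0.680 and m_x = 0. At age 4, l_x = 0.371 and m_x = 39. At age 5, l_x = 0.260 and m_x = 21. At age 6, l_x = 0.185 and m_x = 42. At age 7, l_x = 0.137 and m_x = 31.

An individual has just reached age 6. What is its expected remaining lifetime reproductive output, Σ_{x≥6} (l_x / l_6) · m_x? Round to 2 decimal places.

l_6 = 0.185. Conditional survival from age 6 to x is l_x / l_6.
  x=6: (0.185/0.185) × 42 = 42.0000
  x=7: (0.137/0.185) × 31 = 22.9568
Sum = 42.0000 + 22.9568 = 64.9568

64.96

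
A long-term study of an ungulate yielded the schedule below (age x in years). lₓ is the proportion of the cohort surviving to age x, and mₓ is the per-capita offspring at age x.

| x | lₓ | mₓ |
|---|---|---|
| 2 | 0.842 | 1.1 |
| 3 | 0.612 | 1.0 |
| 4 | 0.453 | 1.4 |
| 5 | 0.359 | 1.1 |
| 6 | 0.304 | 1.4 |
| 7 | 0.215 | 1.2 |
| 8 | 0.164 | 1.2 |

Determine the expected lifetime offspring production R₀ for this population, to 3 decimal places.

3.448

R₀ = Σ lₓ mₓ:
  age 2: 0.842 × 1.1 = 0.9262
  age 3: 0.612 × 1.0 = 0.6120
  age 4: 0.453 × 1.4 = 0.6342
  age 5: 0.359 × 1.1 = 0.3949
  age 6: 0.304 × 1.4 = 0.4256
  age 7: 0.215 × 1.2 = 0.2580
  age 8: 0.164 × 1.2 = 0.1968
R₀ = 0.9262 + 0.6120 + 0.6342 + 0.3949 + 0.4256 + 0.2580 + 0.1968 = 3.4477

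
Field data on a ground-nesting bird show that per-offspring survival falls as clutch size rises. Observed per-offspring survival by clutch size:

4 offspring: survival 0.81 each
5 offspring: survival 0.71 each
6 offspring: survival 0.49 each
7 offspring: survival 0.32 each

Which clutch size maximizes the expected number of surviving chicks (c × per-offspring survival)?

5

Expected surviving chicks = c × s(c):
  c=4: 4 × 0.81 = 3.240
  c=5: 5 × 0.71 = 3.550
  c=6: 6 × 0.49 = 2.940
  c=7: 7 × 0.32 = 2.240
Maximum at c = 5 (3.550 surviving chicks).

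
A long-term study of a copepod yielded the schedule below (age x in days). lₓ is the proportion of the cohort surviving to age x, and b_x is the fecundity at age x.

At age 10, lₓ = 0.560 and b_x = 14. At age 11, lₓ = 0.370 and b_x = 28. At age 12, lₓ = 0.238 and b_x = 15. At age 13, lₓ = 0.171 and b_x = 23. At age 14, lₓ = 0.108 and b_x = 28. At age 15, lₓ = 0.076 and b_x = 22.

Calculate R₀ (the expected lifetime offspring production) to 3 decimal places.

R₀ = Σ lₓ b_x:
  age 10: 0.560 × 14 = 7.8400
  age 11: 0.370 × 28 = 10.3600
  age 12: 0.238 × 15 = 3.5700
  age 13: 0.171 × 23 = 3.9330
  age 14: 0.108 × 28 = 3.0240
  age 15: 0.076 × 22 = 1.6720
R₀ = 7.8400 + 10.3600 + 3.5700 + 3.9330 + 3.0240 + 1.6720 = 30.3990

30.399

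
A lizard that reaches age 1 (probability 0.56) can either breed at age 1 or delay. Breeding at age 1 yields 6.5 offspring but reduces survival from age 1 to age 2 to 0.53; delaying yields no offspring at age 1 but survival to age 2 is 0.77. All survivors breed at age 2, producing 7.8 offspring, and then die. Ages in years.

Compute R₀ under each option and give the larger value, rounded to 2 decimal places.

breed at age 1: R₀ = 0.56 × (6.5 + 0.53 × 7.8) = 0.56 × 10.6340 = 5.9550
delay to age 2: R₀ = 0.56 × (0.77 × 7.8) = 0.56 × 6.0060 = 3.3634
Higher: breed at age 1 (5.9550).

5.96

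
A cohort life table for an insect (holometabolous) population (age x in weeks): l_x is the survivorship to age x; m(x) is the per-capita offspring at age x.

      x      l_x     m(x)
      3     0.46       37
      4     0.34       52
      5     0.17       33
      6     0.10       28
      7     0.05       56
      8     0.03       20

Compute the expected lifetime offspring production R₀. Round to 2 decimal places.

46.51

R₀ = Σ l_x m(x):
  age 3: 0.46 × 37 = 17.0200
  age 4: 0.34 × 52 = 17.6800
  age 5: 0.17 × 33 = 5.6100
  age 6: 0.10 × 28 = 2.8000
  age 7: 0.05 × 56 = 2.8000
  age 8: 0.03 × 20 = 0.6000
R₀ = 17.0200 + 17.6800 + 5.6100 + 2.8000 + 2.8000 + 0.6000 = 46.5100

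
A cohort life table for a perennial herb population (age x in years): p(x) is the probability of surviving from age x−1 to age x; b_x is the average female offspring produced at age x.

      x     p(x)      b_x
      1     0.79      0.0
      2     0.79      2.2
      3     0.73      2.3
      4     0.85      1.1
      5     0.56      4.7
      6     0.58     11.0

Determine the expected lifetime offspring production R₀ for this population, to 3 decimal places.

5.250

Survivorship from birth: l_x = p_1·p_2·…·p_x.
  l_1 = 0.79000
  l_2 = 0.62410
  l_3 = 0.45559
  l_4 = 0.38725
  l_5 = 0.21686
  l_6 = 0.12578
R₀ = Σ l_x b_x:
  age 1: 0.79000 × 0.0 = 0.0000
  age 2: 0.62410 × 2.2 = 1.3730
  age 3: 0.45559 × 2.3 = 1.0479
  age 4: 0.38725 × 1.1 = 0.4260
  age 5: 0.21686 × 4.7 = 1.0192
  age 6: 0.12578 × 11.0 = 1.3836
R₀ = 0.0000 + 1.3730 + 1.0479 + 0.4260 + 1.0192 + 1.3836 = 5.2497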